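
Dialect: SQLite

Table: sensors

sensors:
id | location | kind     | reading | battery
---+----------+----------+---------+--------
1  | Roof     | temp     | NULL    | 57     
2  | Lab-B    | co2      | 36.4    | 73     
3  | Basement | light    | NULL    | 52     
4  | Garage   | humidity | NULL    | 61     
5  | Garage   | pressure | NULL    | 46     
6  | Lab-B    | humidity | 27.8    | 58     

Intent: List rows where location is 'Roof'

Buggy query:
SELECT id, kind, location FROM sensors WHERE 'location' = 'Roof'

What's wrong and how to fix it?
Bug: 'location' in single quotes is a string literal, not the column; the comparison is literal-vs-literal and never true

Fix: Reference the column as location without single quotes

Corrected query:
SELECT id, kind, location FROM sensors WHERE location = 'Roof'

Result:
id | kind | location
---+------+---------
1  | temp | Roof    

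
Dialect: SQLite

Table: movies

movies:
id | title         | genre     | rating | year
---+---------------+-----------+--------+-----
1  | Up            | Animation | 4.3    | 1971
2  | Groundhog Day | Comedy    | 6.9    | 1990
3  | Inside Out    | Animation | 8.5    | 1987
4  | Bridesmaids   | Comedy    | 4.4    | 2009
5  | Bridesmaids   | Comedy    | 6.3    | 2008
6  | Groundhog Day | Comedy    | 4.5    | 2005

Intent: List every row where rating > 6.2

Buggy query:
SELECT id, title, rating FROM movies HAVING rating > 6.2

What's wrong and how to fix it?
Bug: HAVING filters the output of aggregation, but this query has no GROUP BY and no aggregate functions, so SQLite rejects it (HAVING clause on a non-aggregate query); the condition here is per row

Fix: Replace HAVING with WHERE since the condition applies to individual rows

Corrected query:
SELECT id, title, rating FROM movies WHERE rating > 6.2

Result:
id | title         | rating
---+---------------+-------
2  | Groundhog Day | 6.9   
3  | Inside Out    | 8.5   
5  | Bridesmaids   | 6.3   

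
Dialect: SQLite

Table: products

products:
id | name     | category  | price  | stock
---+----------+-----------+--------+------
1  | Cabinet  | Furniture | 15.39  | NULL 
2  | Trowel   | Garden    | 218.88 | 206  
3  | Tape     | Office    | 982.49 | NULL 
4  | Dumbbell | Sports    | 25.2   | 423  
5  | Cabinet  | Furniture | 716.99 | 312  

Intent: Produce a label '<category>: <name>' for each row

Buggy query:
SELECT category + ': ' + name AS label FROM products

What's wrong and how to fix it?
Bug: '+' is numeric addition; on text columns SQLite converts them to 0 instead of concatenating

Fix: Use the || operator for string concatenation

Corrected query:
SELECT category || ': ' || name AS label FROM products

Result:
label             
------------------
Furniture: Cabinet
Garden: Trowel    
Office: Tape      
Sports: Dumbbell  
Furniture: Cabinet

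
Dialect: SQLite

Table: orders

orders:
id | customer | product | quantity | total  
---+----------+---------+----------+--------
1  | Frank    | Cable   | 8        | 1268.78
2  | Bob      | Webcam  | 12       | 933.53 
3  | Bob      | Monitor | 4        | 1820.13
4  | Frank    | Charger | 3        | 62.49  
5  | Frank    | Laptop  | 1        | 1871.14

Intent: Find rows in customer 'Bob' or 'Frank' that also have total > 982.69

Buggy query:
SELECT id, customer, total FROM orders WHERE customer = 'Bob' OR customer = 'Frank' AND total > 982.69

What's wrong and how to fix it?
Bug: AND binds tighter than OR, so this parses as customer = 'Bob' OR (customer = 'Frank' AND total > 982.69)

Fix: Group the OR with parentheses (or use IN), then AND the threshold

Corrected query:
SELECT id, customer, total FROM orders WHERE (customer = 'Bob' OR customer = 'Frank') AND total > 982.69

Result:
id | customer | total  
---+----------+--------
1  | Frank    | 1268.78
3  | Bob      | 1820.13
5  | Frank    | 1871.14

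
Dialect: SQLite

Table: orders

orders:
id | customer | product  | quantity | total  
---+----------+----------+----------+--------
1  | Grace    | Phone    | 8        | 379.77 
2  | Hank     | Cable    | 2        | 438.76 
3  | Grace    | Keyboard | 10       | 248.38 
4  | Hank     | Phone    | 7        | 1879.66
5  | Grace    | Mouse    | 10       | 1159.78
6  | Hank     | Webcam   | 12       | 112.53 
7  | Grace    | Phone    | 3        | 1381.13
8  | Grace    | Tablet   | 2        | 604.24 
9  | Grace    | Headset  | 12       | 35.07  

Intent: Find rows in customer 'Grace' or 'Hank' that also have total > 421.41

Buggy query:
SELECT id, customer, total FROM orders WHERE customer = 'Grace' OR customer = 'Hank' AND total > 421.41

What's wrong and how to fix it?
Bug: Without parentheses, AND is evaluated before OR, so the total filter only applies to the 'Hank' branch

Fix: Add parentheses around the OR so the AND applies to both alternatives

Corrected query:
SELECT id, customer, total FROM orders WHERE (customer = 'Grace' OR customer = 'Hank') AND total > 421.41

Result:
id | customer | total  
---+----------+--------
2  | Hank     | 438.76 
4  | Hank     | 1879.66
5  | Grace    | 1159.78
7  | Grace    | 1381.13
8  | Grace    | 604.24 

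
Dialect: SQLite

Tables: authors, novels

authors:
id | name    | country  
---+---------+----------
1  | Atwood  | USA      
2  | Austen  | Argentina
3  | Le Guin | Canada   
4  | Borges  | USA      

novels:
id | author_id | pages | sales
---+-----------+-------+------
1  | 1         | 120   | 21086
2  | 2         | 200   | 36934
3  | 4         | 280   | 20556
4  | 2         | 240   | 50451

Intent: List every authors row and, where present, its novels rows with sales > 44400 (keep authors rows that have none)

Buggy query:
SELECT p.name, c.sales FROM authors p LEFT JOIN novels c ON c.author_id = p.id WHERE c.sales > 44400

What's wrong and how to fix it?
Bug: A WHERE condition on the right-hand table after LEFT JOIN drops unmatched parents

Fix: Move the right-table condition into the ON clause so unmatched parents are kept

Corrected query:
SELECT p.name, c.sales FROM authors p LEFT JOIN novels c ON c.author_id = p.id AND c.sales > 44400

Result:
name    | sales
--------+------
Atwood  | NULL 
Austen  | 50451
Le Guin | NULL 
Borges  | NULL 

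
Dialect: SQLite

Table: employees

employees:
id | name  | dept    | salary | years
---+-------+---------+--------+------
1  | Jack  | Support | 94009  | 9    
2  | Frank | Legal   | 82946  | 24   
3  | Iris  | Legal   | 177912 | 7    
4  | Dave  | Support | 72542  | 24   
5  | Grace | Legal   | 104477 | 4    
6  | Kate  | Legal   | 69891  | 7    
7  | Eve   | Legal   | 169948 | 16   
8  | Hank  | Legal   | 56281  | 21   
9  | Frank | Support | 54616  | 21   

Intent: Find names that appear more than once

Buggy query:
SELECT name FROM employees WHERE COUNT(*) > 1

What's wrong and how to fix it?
Bug: WHERE can't reference COUNT(*); aggregates are computed after WHERE

Fix: GROUP BY name, then filter groups with HAVING COUNT(*) > 1

Corrected query:
SELECT name FROM employees GROUP BY name HAVING COUNT(*) > 1

Result:
name 
-----
Frank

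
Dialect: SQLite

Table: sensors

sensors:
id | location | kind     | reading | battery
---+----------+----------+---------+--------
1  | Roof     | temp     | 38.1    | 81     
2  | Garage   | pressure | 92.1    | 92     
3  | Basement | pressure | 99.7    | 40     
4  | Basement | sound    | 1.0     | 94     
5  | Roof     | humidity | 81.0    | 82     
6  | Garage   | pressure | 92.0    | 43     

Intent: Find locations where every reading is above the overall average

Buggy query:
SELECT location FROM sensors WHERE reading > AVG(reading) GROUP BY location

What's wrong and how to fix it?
Bug: WHERE evaluates per row before aggregation, so AVG() is unavailable

Fix: Use a subquery for AVG and a HAVING MIN(...) filter so the condition holds for every row in the group

Corrected query:
SELECT location FROM sensors GROUP BY location HAVING MIN(reading) > (SELECT AVG(reading) FROM sensors)

Result:
location
--------
Garage  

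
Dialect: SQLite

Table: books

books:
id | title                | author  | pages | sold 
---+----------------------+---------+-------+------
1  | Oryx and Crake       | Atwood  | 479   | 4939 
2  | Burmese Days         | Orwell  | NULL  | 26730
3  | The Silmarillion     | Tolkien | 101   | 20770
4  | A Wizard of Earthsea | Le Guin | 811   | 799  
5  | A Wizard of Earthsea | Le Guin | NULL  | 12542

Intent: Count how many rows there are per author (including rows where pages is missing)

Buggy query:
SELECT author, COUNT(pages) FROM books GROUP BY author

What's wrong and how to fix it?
Bug: COUNT(column) counts non-NULL values only; rows with NULL pages aren't counted

Fix: Use COUNT(*) to count all rows regardless of NULL

Corrected query:
SELECT author, COUNT(*) FROM books GROUP BY author

Result:
author  | COUNT(*)
--------+---------
Atwood  | 1       
Le Guin | 2       
Orwell  | 1       
Tolkien | 1       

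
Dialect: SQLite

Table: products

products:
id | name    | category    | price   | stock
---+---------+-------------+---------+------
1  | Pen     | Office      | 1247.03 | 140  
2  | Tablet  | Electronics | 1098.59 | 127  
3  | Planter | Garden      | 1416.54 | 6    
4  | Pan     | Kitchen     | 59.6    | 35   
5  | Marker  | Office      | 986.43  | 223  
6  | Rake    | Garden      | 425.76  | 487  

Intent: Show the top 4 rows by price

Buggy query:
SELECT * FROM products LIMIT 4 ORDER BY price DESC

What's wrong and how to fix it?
Bug: ORDER BY cannot follow LIMIT; LIMIT is the final clause

Fix: Swap the clauses: ORDER BY first, then LIMIT

Corrected query:
SELECT * FROM products ORDER BY price DESC LIMIT 4

Result:
id | name    | category    | price   | stock
---+---------+-------------+---------+------
3  | Planter | Garden      | 1416.54 | 6    
1  | Pen     | Office      | 1247.03 | 140  
2  | Tablet  | Electronics | 1098.59 | 127  
5  | Marker  | Office      | 986.43  | 223  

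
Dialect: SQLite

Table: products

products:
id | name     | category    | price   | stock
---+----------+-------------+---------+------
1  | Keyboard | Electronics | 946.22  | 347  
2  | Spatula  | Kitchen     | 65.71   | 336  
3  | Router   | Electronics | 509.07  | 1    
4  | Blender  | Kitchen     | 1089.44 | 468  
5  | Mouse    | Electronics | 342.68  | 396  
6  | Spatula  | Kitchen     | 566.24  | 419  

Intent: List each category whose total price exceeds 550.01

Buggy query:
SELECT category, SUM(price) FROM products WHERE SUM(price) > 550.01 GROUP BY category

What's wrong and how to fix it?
Bug: Aggregate functions cannot appear in a WHERE clause

Fix: Use HAVING (which filters groups after aggregation) instead of WHERE

Corrected query:
SELECT category, SUM(price) FROM products GROUP BY category HAVING SUM(price) > 550.01

Result:
category    | SUM(price)
------------+-----------
Electronics | 1797.97   
Kitchen     | 1721.39   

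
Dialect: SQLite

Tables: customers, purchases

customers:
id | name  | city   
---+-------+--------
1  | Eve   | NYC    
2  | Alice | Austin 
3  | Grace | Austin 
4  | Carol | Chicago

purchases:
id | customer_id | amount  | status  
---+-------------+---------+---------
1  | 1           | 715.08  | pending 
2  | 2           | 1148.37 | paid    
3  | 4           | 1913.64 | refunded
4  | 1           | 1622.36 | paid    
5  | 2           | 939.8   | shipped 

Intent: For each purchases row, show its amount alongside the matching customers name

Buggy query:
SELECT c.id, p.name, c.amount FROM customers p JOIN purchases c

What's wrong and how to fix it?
Bug: JOIN with no ON clause produces a cartesian product; every purchases row pairs with every customers row

Fix: Add ON c.customer_id = p.id to the JOIN

Corrected query:
SELECT c.id, p.name, c.amount FROM customers p JOIN purchases c ON c.customer_id = p.id

Result:
id | name  | amount 
---+-------+--------
1  | Eve   | 715.08 
2  | Alice | 1148.37
3  | Carol | 1913.64
4  | Eve   | 1622.36
5  | Alice | 939.8  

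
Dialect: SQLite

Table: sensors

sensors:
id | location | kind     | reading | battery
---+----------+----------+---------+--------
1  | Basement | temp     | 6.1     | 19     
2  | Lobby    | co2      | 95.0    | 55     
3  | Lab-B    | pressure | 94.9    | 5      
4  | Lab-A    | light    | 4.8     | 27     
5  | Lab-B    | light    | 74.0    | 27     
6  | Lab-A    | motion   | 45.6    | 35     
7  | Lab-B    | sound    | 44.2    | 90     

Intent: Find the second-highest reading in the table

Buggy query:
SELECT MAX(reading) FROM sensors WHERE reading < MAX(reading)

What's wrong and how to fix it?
Bug: MAX(reading) on the right of the comparison is an aggregate-in-WHERE error

Fix: Compute the overall MAX in a subquery, then take MAX of rows below it

Corrected query:
SELECT MAX(reading) FROM sensors WHERE reading < (SELECT MAX(reading) FROM sensors)

Result:
MAX(reading)
------------
94.9        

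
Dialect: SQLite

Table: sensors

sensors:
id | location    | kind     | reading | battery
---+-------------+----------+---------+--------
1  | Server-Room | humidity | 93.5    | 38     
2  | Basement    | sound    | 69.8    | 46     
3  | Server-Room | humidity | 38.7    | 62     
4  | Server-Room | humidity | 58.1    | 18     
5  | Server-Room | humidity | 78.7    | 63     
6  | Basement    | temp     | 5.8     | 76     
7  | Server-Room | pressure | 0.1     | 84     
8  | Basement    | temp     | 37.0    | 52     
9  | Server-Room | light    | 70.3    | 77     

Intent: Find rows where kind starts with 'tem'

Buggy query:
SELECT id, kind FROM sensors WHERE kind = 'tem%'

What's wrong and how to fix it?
Bug: Wildcards only work with LIKE; '=' treats '%' as a literal character

Fix: Replace '=' with LIKE so 'tem%' is treated as a pattern

Corrected query:
SELECT id, kind FROM sensors WHERE kind LIKE 'tem%'

Result:
id | kind
---+-----
6  | temp
8  | temp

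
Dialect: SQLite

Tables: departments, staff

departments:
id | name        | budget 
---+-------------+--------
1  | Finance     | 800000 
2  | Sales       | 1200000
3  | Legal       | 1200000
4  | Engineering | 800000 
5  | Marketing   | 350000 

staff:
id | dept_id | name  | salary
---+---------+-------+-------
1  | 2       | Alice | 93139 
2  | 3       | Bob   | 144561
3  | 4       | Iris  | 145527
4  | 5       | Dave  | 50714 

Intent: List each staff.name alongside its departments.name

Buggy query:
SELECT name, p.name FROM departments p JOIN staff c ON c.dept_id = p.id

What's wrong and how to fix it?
Bug: Both tables have a 'name' column; the unqualified reference is ambiguous

Fix: Qualify the column with its table alias (c.name)

Corrected query:
SELECT c.name, p.name FROM departments p JOIN staff c ON c.dept_id = p.id

Result:
name  | name       
------+------------
Alice | Sales      
Bob   | Legal      
Iris  | Engineering
Dave  | Marketing  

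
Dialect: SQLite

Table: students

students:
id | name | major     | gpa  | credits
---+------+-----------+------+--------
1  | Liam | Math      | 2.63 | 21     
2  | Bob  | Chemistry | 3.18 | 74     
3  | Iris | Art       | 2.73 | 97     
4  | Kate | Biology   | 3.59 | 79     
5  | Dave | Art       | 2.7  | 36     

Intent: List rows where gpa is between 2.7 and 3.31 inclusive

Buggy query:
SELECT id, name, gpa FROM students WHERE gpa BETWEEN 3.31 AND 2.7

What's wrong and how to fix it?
Bug: The bounds are reversed; BETWEEN a AND b requires a <= b to match anything

Fix: Write BETWEEN 2.7 AND 3.31

Corrected query:
SELECT id, name, gpa FROM students WHERE gpa BETWEEN 2.7 AND 3.31

Result:
id | name | gpa 
---+------+-----
2  | Bob  | 3.18
3  | Iris | 2.73
5  | Dave | 2.7 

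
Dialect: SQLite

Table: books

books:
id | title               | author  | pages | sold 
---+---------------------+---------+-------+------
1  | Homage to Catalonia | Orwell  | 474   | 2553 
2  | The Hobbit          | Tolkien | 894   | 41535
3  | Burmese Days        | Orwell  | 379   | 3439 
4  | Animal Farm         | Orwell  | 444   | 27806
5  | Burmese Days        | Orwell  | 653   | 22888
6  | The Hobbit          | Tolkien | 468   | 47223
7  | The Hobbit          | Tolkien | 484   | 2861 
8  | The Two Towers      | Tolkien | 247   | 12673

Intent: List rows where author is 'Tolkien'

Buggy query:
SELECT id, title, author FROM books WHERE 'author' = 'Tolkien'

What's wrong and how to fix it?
Bug: Single quotes denote string literals in SQL; the column name is being compared as a constant string

Fix: Remove the quotes around the column name (or use double quotes for an identifier)

Corrected query:
SELECT id, title, author FROM books WHERE author = 'Tolkien'

Result:
id | title          | author 
---+----------------+--------
2  | The Hobbit     | Tolkien
6  | The Hobbit     | Tolkien
7  | The Hobbit     | Tolkien
8  | The Two Towers | Tolkien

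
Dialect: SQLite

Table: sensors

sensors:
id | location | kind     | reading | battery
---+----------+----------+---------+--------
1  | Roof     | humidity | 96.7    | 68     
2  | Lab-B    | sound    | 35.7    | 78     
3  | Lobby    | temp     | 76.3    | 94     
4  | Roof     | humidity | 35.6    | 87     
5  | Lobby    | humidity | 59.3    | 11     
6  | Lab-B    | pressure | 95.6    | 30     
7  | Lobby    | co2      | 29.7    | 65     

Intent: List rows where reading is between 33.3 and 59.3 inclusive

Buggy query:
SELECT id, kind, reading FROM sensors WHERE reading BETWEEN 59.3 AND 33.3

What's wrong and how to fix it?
Bug: The bounds are reversed; BETWEEN a AND b requires a <= b to match anything

Fix: Swap the bounds so the smaller value comes first

Corrected query:
SELECT id, kind, reading FROM sensors WHERE reading BETWEEN 33.3 AND 59.3

Result:
id | kind     | reading
---+----------+--------
2  | sound    | 35.7   
4  | humidity | 35.6   
5  | humidity | 59.3   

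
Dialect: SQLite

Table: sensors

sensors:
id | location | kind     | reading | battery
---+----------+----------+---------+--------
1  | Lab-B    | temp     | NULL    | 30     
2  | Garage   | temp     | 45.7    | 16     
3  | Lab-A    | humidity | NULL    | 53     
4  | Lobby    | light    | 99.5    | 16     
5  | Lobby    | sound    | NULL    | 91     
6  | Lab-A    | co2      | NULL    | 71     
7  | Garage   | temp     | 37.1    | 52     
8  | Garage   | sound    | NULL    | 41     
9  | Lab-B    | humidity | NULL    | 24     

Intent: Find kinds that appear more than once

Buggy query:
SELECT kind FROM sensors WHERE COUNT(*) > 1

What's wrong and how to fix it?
Bug: WHERE can't reference COUNT(*); aggregates are computed after WHERE

Fix: Group first, then use HAVING for the count condition

Corrected query:
SELECT kind FROM sensors GROUP BY kind HAVING COUNT(*) > 1

Result:
kind    
--------
humidity
sound   
temp    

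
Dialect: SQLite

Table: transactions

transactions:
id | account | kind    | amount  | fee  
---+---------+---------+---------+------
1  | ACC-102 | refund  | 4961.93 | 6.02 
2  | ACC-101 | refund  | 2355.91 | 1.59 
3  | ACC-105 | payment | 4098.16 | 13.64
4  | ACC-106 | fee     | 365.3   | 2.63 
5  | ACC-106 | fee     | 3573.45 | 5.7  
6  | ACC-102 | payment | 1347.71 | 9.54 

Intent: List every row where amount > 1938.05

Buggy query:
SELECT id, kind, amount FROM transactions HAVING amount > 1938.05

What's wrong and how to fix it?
Bug: This is a non-aggregate query (no GROUP BY, no aggregates), so in SQLite the HAVING clause is invalid here; a row-level condition belongs in WHERE

Fix: Use WHERE for row-level filtering

Corrected query:
SELECT id, kind, amount FROM transactions WHERE amount > 1938.05

Result:
id | kind    | amount 
---+---------+--------
1  | refund  | 4961.93
2  | refund  | 2355.91
3  | payment | 4098.16
5  | fee     | 3573.45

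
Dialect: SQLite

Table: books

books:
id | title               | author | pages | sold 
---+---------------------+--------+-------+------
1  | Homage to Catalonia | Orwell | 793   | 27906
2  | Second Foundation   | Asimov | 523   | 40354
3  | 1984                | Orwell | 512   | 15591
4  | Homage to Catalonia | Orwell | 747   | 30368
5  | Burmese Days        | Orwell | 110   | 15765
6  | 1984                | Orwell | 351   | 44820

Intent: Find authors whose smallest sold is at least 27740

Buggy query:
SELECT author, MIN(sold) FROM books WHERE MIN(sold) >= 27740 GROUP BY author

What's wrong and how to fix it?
Bug: MIN() in WHERE is a misuse of aggregate

Fix: Use HAVING for the per-group MIN condition

Corrected query:
SELECT author, MIN(sold) FROM books GROUP BY author HAVING MIN(sold) >= 27740

Result:
author | MIN(sold)
-------+----------
Asimov | 40354    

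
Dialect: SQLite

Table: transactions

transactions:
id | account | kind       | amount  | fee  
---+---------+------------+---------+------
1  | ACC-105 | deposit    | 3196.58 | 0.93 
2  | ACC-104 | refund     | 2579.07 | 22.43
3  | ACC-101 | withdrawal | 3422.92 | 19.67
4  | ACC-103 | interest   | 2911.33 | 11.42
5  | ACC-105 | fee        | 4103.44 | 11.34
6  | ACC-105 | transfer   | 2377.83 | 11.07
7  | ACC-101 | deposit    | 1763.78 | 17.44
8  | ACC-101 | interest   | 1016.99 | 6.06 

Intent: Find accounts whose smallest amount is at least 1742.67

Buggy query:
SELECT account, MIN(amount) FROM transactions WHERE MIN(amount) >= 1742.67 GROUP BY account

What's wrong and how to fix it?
Bug: MIN() in WHERE is a misuse of aggregate

Fix: Use HAVING for the per-group MIN condition

Corrected query:
SELECT account, MIN(amount) FROM transactions GROUP BY account HAVING MIN(amount) >= 1742.67

Result:
account | MIN(amount)
--------+------------
ACC-103 | 2911.33    
ACC-104 | 2579.07    
ACC-105 | 2377.83    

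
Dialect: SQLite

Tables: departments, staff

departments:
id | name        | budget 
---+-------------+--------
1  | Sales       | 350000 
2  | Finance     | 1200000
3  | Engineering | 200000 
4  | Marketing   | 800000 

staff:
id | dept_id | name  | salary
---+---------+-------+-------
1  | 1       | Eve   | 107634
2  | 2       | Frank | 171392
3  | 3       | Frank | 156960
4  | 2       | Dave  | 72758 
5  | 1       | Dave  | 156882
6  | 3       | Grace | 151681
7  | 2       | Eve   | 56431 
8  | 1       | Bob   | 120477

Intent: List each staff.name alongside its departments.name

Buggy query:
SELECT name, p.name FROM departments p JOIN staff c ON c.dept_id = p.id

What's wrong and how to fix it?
Bug: 'name' exists in both joined tables, so the database can't tell which one is meant

Fix: Qualify the column with its table alias (c.name)

Corrected query:
SELECT c.name, p.name FROM departments p JOIN staff c ON c.dept_id = p.id

Result:
name  | name       
------+------------
Eve   | Sales      
Frank | Finance    
Frank | Engineering
Dave  | Finance    
Dave  | Sales      
Grace | Engineering
Eve   | Finance    
Bob   | Sales      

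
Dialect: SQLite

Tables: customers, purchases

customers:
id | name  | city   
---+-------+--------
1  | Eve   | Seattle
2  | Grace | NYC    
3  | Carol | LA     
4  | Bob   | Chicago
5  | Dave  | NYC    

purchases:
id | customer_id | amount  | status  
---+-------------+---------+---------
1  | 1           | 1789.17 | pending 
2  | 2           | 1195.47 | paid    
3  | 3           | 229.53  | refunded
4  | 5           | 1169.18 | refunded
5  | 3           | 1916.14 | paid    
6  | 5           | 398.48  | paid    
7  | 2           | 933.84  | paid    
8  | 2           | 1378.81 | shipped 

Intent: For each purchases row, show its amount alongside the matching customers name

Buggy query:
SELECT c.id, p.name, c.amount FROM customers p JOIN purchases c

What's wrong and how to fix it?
Bug: Missing join condition: each purchases row is matched to all customers rows instead of just its own

Fix: Add ON c.customer_id = p.id to the JOIN

Corrected query:
SELECT c.id, p.name, c.amount FROM customers p JOIN purchases c ON c.customer_id = p.id

Result:
id | name  | amount 
---+-------+--------
1  | Eve   | 1789.17
2  | Grace | 1195.47
3  | Carol | 229.53 
4  | Dave  | 1169.18
5  | Carol | 1916.14
6  | Dave  | 398.48 
7  | Grace | 933.84 
8  | Grace | 1378.81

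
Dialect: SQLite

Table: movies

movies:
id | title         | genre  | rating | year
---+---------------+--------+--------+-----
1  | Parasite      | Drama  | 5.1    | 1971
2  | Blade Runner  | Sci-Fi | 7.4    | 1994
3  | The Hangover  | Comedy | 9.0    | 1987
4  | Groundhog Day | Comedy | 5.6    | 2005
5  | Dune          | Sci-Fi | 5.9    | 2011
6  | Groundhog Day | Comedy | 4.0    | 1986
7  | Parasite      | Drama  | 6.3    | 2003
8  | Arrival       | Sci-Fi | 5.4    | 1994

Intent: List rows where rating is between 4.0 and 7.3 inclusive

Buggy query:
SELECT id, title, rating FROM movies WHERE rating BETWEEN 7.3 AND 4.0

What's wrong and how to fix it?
Bug: BETWEEN expects the lower bound first; with 7.3 AND 4.0 the range is empty

Fix: Swap the bounds so the smaller value comes first

Corrected query:
SELECT id, title, rating FROM movies WHERE rating BETWEEN 4.0 AND 7.3

Result:
id | title         | rating
---+---------------+-------
1  | Parasite      | 5.1   
4  | Groundhog Day | 5.6   
5  | Dune          | 5.9   
6  | Groundhog Day | 4     
7  | Parasite      | 6.3   
8  | Arrival       | 5.4   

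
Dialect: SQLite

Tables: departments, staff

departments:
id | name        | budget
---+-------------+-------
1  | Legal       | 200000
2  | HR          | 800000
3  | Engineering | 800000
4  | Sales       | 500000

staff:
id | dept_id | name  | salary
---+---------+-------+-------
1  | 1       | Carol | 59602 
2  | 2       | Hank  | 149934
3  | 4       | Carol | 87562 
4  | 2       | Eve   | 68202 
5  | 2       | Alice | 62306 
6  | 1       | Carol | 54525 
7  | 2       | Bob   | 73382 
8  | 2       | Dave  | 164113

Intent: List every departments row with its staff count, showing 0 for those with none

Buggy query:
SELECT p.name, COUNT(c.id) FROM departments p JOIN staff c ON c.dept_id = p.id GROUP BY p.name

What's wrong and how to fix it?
Bug: An inner join excludes parents with zero children

Fix: Switch to LEFT JOIN to retain unmatched parent rows

Corrected query:
SELECT p.name, COUNT(c.id) FROM departments p LEFT JOIN staff c ON c.dept_id = p.id GROUP BY p.name

Result:
name        | COUNT(c.id)
------------+------------
Engineering | 0          
HR          | 5          
Legal       | 2          
Sales       | 1          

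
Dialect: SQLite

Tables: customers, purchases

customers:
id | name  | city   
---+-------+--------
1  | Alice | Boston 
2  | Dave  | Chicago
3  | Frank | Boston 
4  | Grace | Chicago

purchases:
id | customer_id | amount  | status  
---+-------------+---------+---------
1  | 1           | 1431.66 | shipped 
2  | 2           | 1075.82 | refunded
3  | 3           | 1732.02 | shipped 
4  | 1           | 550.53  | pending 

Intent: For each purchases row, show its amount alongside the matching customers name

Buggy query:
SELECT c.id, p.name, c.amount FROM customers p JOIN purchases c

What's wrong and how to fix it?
Bug: JOIN with no ON clause produces a cartesian product; every purchases row pairs with every customers row

Fix: Specify the join condition linking the foreign key to the parent id

Corrected query:
SELECT c.id, p.name, c.amount FROM customers p JOIN purchases c ON c.customer_id = p.id

Result:
id | name  | amount 
---+-------+--------
1  | Alice | 1431.66
2  | Dave  | 1075.82
3  | Frank | 1732.02
4  | Alice | 550.53 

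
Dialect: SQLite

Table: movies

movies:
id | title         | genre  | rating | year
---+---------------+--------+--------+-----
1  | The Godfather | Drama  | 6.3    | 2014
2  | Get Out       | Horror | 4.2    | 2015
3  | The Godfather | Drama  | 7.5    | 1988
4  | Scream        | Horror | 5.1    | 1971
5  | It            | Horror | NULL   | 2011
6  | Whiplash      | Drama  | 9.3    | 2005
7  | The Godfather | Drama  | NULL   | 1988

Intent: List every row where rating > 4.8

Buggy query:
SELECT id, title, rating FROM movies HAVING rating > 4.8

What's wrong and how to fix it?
Bug: HAVING filters the output of aggregation, but this query has no GROUP BY and no aggregate functions, so SQLite rejects it (HAVING clause on a non-aggregate query); the condition here is per row

Fix: Replace HAVING with WHERE since the condition applies to individual rows

Corrected query:
SELECT id, title, rating FROM movies WHERE rating > 4.8

Result:
id | title         | rating
---+---------------+-------
1  | The Godfather | 6.3   
3  | The Godfather | 7.5   
4  | Scream        | 5.1   
6  | Whiplash      | 9.3   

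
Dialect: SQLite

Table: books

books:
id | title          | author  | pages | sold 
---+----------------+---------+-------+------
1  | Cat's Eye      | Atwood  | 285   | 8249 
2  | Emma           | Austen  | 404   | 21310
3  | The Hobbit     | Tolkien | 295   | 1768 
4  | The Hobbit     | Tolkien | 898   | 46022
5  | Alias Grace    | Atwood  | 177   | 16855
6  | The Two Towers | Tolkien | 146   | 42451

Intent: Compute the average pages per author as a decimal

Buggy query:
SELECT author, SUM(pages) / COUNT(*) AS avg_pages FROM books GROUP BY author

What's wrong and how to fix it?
Bug: SUM(pages) and COUNT(*) are both integers; the division truncates the fractional part

Fix: Multiply by 1.0 (or CAST to REAL) to force floating-point division

Corrected query:
SELECT author, SUM(pages) * 1.0 / COUNT(*) AS avg_pages FROM books GROUP BY author

Result:
author  | avg_pages 
--------+-----------
Atwood  | 231       
Austen  | 404       
Tolkien | 446.333333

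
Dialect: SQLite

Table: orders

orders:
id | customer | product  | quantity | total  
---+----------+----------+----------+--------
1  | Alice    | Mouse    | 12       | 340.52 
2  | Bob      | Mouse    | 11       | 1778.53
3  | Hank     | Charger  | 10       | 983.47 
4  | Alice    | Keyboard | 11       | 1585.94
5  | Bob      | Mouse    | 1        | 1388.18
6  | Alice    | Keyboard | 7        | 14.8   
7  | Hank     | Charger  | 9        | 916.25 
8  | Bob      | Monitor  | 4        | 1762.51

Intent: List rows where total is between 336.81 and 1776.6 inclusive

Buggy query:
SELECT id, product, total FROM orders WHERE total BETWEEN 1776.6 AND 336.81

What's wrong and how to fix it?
Bug: The bounds are reversed; BETWEEN a AND b requires a <= b to match anything

Fix: Swap the bounds so the smaller value comes first

Corrected query:
SELECT id, product, total FROM orders WHERE total BETWEEN 336.81 AND 1776.6

Result:
id | product  | total  
---+----------+--------
1  | Mouse    | 340.52 
3  | Charger  | 983.47 
4  | Keyboard | 1585.94
5  | Mouse    | 1388.18
7  | Charger  | 916.25 
8  | Monitor  | 1762.51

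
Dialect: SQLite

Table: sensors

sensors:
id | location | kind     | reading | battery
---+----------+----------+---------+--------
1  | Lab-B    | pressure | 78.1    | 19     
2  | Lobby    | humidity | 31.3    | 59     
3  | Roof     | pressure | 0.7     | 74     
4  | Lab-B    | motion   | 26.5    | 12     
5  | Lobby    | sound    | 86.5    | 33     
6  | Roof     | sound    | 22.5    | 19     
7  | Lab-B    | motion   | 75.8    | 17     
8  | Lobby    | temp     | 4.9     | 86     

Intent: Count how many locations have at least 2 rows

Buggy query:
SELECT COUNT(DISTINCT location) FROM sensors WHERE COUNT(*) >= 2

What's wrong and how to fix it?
Bug: COUNT(*) cannot appear in WHERE; the per-group count doesn't exist yet

Fix: Use a subquery that GROUPs and filters with HAVING, then count its rows

Corrected query:
SELECT COUNT(*) FROM (SELECT location FROM sensors GROUP BY location HAVING COUNT(*) >= 2)

Result:
COUNT(*)
--------
3       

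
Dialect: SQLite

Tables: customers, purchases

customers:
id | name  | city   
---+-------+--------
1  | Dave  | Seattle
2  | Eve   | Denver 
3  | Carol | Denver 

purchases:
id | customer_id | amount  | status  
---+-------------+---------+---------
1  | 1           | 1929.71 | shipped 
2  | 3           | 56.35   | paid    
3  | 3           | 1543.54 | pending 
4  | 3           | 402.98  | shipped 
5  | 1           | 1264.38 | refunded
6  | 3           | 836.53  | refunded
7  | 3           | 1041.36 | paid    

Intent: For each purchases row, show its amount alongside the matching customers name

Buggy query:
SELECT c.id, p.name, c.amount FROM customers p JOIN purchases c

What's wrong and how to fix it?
Bug: JOIN with no ON clause produces a cartesian product; every purchases row pairs with every customers row

Fix: Specify the join condition linking the foreign key to the parent id

Corrected query:
SELECT c.id, p.name, c.amount FROM customers p JOIN purchases c ON c.customer_id = p.id

Result:
id | name  | amount 
---+-------+--------
1  | Dave  | 1929.71
2  | Carol | 56.35  
3  | Carol | 1543.54
4  | Carol | 402.98 
5  | Dave  | 1264.38
6  | Carol | 836.53 
7  | Carol | 1041.36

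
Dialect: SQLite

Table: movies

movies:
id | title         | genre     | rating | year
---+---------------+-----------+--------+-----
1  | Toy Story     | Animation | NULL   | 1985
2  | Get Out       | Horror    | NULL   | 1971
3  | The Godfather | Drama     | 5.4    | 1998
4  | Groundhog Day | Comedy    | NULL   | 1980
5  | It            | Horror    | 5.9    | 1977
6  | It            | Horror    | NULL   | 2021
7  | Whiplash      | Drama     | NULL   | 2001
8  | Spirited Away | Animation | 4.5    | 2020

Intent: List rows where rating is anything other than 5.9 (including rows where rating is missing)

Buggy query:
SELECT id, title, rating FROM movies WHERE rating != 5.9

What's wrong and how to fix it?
Bug: Inequality against NULL is unknown, not true; rows with NULL are dropped

Fix: Handle NULL separately with IS NULL alongside the inequality

Corrected query:
SELECT id, title, rating FROM movies WHERE rating != 5.9 OR rating IS NULL

Result:
id | title         | rating
---+---------------+-------
1  | Toy Story     | NULL  
2  | Get Out       | NULL  
3  | The Godfather | 5.4   
4  | Groundhog Day | NULL  
6  | It            | NULL  
7  | Whiplash      | NULL  
8  | Spirited Away | 4.5   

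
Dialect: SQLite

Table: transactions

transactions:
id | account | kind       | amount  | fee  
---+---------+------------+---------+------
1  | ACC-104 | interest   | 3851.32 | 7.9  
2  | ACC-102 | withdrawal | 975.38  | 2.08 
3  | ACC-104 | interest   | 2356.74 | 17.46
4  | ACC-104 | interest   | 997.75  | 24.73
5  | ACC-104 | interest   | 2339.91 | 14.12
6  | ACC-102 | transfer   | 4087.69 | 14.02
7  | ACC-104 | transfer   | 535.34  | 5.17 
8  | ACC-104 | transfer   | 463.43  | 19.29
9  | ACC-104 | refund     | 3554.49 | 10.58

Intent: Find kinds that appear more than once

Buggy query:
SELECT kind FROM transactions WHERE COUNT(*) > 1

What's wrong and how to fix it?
Bug: WHERE can't reference COUNT(*); aggregates are computed after WHERE

Fix: GROUP BY kind, then filter groups with HAVING COUNT(*) > 1

Corrected query:
SELECT kind FROM transactions GROUP BY kind HAVING COUNT(*) > 1

Result:
kind    
--------
interest
transfer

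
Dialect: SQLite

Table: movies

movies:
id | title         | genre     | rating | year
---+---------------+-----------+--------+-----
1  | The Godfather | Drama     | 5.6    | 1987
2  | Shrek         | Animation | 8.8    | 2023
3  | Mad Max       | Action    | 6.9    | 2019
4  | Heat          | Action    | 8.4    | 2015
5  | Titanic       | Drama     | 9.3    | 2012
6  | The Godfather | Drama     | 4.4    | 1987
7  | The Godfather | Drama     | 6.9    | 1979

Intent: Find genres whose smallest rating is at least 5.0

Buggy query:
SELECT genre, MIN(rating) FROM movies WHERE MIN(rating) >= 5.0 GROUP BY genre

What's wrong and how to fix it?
Bug: MIN() in WHERE is a misuse of aggregate

Fix: Replace WHERE with HAVING after the GROUP BY

Corrected query:
SELECT genre, MIN(rating) FROM movies GROUP BY genre HAVING MIN(rating) >= 5.0

Result:
genre     | MIN(rating)
----------+------------
Action    | 6.9        
Animation | 8.8        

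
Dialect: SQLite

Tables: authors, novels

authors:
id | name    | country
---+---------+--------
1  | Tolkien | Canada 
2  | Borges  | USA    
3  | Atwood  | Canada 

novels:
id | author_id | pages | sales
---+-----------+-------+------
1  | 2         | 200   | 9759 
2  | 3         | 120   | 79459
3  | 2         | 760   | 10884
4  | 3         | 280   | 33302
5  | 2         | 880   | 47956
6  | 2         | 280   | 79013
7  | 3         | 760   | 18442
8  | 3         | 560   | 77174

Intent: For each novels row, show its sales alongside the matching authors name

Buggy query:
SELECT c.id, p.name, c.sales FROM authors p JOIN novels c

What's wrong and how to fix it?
Bug: JOIN with no ON clause produces a cartesian product; every novels row pairs with every authors row

Fix: Add ON c.author_id = p.id to the JOIN

Corrected query:
SELECT c.id, p.name, c.sales FROM authors p JOIN novels c ON c.author_id = p.id

Result:
id | name   | sales
---+--------+------
1  | Borges | 9759 
2  | Atwood | 79459
3  | Borges | 10884
4  | Atwood | 33302
5  | Borges | 47956
6  | Borges | 79013
7  | Atwood | 18442
8  | Atwood | 77174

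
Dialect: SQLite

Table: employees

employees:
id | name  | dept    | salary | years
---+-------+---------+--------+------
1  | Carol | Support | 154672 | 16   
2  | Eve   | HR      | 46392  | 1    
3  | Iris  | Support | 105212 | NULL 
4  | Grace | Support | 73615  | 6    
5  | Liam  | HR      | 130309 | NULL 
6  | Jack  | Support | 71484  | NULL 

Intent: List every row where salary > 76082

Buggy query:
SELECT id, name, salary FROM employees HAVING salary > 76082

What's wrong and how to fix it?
Bug: This is a non-aggregate query (no GROUP BY, no aggregates), so in SQLite the HAVING clause is invalid here; a row-level condition belongs in WHERE

Fix: Use WHERE for row-level filtering

Corrected query:
SELECT id, name, salary FROM employees WHERE salary > 76082

Result:
id | name  | salary
---+-------+-------
1  | Carol | 154672
3  | Iris  | 105212
5  | Liam  | 130309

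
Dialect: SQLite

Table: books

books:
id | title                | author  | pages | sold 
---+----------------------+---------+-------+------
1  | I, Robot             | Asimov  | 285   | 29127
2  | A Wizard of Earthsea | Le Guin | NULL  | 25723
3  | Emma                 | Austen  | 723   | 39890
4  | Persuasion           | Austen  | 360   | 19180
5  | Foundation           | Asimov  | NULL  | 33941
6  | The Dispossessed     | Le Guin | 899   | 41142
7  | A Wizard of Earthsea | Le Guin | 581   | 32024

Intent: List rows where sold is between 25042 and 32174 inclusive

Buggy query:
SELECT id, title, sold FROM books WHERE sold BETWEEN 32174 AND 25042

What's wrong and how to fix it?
Bug: The bounds are reversed; BETWEEN a AND b requires a <= b to match anything

Fix: Swap the bounds so the smaller value comes first

Corrected query:
SELECT id, title, sold FROM books WHERE sold BETWEEN 25042 AND 32174

Result:
id | title                | sold 
---+----------------------+------
1  | I, Robot             | 29127
2  | A Wizard of Earthsea | 25723
7  | A Wizard of Earthsea | 32024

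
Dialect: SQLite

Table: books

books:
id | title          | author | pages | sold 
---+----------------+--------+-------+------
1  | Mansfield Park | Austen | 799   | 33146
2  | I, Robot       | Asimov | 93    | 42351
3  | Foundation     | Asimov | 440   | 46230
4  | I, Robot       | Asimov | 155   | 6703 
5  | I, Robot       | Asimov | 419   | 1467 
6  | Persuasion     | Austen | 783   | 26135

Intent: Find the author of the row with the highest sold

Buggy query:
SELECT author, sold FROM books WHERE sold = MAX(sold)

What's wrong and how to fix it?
Bug: MAX(sold) is an aggregate and cannot be used directly in WHERE

Fix: Wrap MAX in a scalar subquery so WHERE compares against a single value

Corrected query:
SELECT author, sold FROM books WHERE sold = (SELECT MAX(sold) FROM books)

Result:
author | sold 
-------+------
Asimov | 46230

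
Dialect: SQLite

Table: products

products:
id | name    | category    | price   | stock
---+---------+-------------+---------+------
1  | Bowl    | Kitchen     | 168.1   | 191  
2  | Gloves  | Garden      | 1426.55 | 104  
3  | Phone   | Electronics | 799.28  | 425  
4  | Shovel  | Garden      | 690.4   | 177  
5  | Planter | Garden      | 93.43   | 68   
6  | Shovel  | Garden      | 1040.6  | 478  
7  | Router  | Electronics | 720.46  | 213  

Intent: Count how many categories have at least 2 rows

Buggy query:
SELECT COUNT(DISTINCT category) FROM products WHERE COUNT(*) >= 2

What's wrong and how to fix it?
Bug: WHERE filters individual rows, not groups, so a group-level COUNT is invalid there

Fix: Group first with HAVING COUNT(*) >= 2, then COUNT the resulting groups

Corrected query:
SELECT COUNT(*) FROM (SELECT category FROM products GROUP BY category HAVING COUNT(*) >= 2)

Result:
COUNT(*)
--------
2       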